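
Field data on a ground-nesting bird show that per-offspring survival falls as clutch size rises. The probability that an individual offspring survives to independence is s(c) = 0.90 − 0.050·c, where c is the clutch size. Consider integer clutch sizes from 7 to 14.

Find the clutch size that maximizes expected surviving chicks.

9

Expected surviving chicks = c × s(c):
  c=7: 7 × 0.550 = 3.850
  c=8: 8 × 0.500 = 4.000
  c=9: 9 × 0.450 = 4.050
  c=10: 10 × 0.400 = 4.000
  c=11: 11 × 0.350 = 3.850
  c=12: 12 × 0.300 = 3.600
  c=13: 13 × 0.250 = 3.250
  c=14: 14 × 0.200 = 2.800
Maximum at c = 9 (4.050 surviving chicks).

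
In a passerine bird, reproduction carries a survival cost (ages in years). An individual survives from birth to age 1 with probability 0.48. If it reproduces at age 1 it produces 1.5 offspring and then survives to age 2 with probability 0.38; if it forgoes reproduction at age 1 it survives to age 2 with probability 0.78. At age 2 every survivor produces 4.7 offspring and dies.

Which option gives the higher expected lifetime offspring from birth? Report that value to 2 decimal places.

breed at age 1: R₀ = 0.48 × (1.5 + 0.38 × 4.7) = 0.48 × 3.2860 = 1.5773
delay to age 2: R₀ = 0.48 × (0.78 × 4.7) = 0.48 × 3.6660 = 1.7597
Higher: delay to age 2 (1.7597).

1.76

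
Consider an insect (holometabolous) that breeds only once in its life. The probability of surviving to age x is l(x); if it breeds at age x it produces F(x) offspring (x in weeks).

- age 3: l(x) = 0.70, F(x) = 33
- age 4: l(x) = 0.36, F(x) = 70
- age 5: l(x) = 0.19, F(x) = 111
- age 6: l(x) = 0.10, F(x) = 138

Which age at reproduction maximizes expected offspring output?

Expected offspring if breeding at age x = l(x) × F(x):
  age 3: 0.70 × 33 = 23.100
  age 4: 0.36 × 70 = 25.200
  age 5: 0.19 × 111 = 21.090
  age 6: 0.10 × 138 = 13.800
Maximum at age 4 (25.200).

4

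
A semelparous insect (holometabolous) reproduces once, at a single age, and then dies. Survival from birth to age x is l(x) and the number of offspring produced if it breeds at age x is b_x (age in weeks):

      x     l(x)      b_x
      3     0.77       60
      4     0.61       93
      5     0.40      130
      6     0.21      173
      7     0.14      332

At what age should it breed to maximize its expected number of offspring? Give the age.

Expected offspring if breeding at age x = l(x) × b_x:
  age 3: 0.77 × 60 = 46.200
  age 4: 0.61 × 93 = 56.730
  age 5: 0.40 × 130 = 52.000
  age 6: 0.21 × 173 = 36.330
  age 7: 0.14 × 332 = 46.480
Maximum at age 4 (56.730).

4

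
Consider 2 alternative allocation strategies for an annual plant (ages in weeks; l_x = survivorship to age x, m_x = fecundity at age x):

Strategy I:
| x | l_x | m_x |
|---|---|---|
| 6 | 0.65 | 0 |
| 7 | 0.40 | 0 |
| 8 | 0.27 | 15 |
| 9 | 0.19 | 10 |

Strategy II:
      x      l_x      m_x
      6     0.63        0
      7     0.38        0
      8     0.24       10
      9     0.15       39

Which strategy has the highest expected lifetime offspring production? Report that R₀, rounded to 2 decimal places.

8.25

Strategy I: R₀ = 0.65×0 + 0.40×0 + 0.27×15 + 0.19×10 = 5.9500
Strategy II: R₀ = 0.63×0 + 0.38×0 + 0.24×10 + 0.15×39 = 8.2500
Highest R₀: strategy II with 8.2500.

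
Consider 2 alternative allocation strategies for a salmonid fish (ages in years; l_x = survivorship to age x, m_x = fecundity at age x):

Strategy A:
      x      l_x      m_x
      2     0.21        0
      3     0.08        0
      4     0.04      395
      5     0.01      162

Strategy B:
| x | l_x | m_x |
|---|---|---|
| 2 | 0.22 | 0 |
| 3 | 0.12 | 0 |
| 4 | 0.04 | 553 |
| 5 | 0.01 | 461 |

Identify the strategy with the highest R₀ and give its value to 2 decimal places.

Strategy A: R₀ = 0.21×0 + 0.08×0 + 0.04×395 + 0.01×162 = 17.4200
Strategy B: R₀ = 0.22×0 + 0.12×0 + 0.04×553 + 0.01×461 = 26.7300
Highest R₀: strategy B with 26.7300.

26.73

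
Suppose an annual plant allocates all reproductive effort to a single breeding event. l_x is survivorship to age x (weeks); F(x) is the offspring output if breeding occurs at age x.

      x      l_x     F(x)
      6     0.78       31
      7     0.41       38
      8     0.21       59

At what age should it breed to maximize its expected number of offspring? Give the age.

6

Expected offspring if breeding at age x = l_x × F(x):
  age 6: 0.78 × 31 = 24.180
  age 7: 0.41 × 38 = 15.580
  age 8: 0.21 × 59 = 12.390
Maximum at age 6 (24.180).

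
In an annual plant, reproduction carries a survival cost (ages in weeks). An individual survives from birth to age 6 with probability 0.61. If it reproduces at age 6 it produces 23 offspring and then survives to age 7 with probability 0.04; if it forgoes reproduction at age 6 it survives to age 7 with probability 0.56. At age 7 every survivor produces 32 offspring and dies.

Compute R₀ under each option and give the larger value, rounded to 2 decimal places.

14.81

breed at age 6: R₀ = 0.61 × (23 + 0.04 × 32) = 0.61 × 24.2800 = 14.8108
delay to age 7: R₀ = 0.61 × (0.56 × 32) = 0.61 × 17.9200 = 10.9312
Higher: breed at age 6 (14.8108).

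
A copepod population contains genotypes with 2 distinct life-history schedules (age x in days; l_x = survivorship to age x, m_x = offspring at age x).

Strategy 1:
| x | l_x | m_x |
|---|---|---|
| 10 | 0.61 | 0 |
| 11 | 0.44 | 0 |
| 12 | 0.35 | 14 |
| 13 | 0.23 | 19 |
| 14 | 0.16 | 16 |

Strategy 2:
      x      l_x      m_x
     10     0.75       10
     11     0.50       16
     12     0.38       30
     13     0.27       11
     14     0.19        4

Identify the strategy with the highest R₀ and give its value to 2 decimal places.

30.63

Strategy 1: R₀ = 0.61×0 + 0.44×0 + 0.35×14 + 0.23×19 + 0.16×16 = 11.8300
Strategy 2: R₀ = 0.75×10 + 0.50×16 + 0.38×30 + 0.27×11 + 0.19×4 = 30.6300
Highest R₀: strategy 2 with 30.6300.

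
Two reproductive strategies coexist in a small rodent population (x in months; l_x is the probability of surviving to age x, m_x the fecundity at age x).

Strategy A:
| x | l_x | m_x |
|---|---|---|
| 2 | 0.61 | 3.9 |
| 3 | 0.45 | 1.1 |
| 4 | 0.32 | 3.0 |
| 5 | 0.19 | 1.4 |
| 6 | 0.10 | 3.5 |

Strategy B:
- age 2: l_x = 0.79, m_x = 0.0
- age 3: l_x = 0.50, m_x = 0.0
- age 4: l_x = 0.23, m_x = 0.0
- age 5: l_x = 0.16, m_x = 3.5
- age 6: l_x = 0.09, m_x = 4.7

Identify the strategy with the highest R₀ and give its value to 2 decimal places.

Strategy A: R₀ = 0.61×3.9 + 0.45×1.1 + 0.32×3.0 + 0.19×1.4 + 0.10×3.5 = 4.4500
Strategy B: R₀ = 0.79×0.0 + 0.50×0.0 + 0.23×0.0 + 0.16×3.5 + 0.09×4.7 = 0.9830
Highest R₀: strategy A with 4.4500.

4.45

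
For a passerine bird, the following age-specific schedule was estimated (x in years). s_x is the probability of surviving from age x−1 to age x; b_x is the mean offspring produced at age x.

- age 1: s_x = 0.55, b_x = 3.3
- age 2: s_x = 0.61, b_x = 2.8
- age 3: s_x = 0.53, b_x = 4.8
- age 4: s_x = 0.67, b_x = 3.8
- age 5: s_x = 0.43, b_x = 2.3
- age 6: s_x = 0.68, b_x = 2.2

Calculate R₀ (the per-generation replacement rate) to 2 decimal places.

Survivorship from birth: l_x = s_1·s_2·…·s_x.
  l_1 = 0.55000
  l_2 = 0.33550
  l_3 = 0.17782
  l_4 = 0.11914
  l_5 = 0.05123
  l_6 = 0.03484
R₀ = Σ l_x b_x:
  age 1: 0.55000 × 3.3 = 1.8150
  age 2: 0.33550 × 2.8 = 0.9394
  age 3: 0.17782 × 4.8 = 0.8535
  age 4: 0.11914 × 3.8 = 0.4527
  age 5: 0.05123 × 2.3 = 0.1178
  age 6: 0.03484 × 2.2 = 0.0766
R₀ = 1.8150 + 0.9394 + 0.8535 + 0.4527 + 0.1178 + 0.0766 = 4.2551

4.26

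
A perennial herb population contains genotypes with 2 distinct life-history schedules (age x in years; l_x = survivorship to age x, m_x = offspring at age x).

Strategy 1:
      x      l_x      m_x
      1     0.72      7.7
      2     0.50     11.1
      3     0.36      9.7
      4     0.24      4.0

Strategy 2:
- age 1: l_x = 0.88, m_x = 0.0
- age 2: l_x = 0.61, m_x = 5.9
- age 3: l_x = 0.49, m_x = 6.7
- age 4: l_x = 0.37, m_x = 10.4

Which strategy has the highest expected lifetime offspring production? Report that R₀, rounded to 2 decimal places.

15.55

Strategy 1: R₀ = 0.72×7.7 + 0.50×11.1 + 0.36×9.7 + 0.24×4.0 = 15.5460
Strategy 2: R₀ = 0.88×0.0 + 0.61×5.9 + 0.49×6.7 + 0.37×10.4 = 10.7300
Highest R₀: strategy 1 with 15.5460.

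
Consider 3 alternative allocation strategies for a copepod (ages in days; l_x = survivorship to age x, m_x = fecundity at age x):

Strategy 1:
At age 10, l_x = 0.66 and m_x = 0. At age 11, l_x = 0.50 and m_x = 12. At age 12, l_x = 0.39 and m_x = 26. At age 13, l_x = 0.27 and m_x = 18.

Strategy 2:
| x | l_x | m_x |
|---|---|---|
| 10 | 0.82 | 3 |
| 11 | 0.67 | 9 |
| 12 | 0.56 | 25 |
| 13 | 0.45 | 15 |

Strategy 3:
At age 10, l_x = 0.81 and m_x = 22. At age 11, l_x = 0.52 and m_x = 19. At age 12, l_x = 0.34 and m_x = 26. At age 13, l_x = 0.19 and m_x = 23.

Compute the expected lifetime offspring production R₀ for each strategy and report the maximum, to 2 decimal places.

Strategy 1: R₀ = 0.66×0 + 0.50×12 + 0.39×26 + 0.27×18 = 21.0000
Strategy 2: R₀ = 0.82×3 + 0.67×9 + 0.56×25 + 0.45×15 = 29.2400
Strategy 3: R₀ = 0.81×22 + 0.52×19 + 0.34×26 + 0.19×23 = 40.9100
Highest R₀: strategy 3 with 40.9100.

40.91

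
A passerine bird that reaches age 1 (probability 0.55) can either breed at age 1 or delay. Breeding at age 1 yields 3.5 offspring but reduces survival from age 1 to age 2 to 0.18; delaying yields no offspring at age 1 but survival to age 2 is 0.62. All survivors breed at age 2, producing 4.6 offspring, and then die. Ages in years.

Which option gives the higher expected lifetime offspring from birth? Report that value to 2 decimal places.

breed at age 1: R₀ = 0.55 × (3.5 + 0.18 × 4.6) = 0.55 × 4.3280 = 2.3804
delay to age 2: R₀ = 0.55 × (0.62 × 4.6) = 0.55 × 2.8520 = 1.5686
Higher: breed at age 1 (2.3804).

2.38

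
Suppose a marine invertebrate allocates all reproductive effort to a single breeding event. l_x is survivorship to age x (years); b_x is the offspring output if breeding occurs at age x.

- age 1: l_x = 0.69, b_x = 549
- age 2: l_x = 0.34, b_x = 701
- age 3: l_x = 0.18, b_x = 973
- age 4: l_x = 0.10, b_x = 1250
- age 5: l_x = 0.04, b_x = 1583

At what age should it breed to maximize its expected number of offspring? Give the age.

Expected offspring if breeding at age x = l_x × b_x:
  age 1: 0.69 × 549 = 378.810
  age 2: 0.34 × 701 = 238.340
  age 3: 0.18 × 973 = 175.140
  age 4: 0.10 × 1250 = 125.000
  age 5: 0.04 × 1583 = 63.320
Maximum at age 1 (378.810).

1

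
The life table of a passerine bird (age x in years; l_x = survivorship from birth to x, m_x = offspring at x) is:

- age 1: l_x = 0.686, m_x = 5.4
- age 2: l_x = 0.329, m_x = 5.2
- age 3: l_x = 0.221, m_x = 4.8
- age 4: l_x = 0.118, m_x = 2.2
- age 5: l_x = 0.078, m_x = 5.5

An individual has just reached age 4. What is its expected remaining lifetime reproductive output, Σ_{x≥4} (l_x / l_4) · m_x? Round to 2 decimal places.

l_4 = 0.118. Conditional survival from age 4 to x is l_x / l_4.
  x=4: (0.118/0.118) × 2.2 = 2.2000
  x=5: (0.078/0.118) × 5.5 = 3.6356
Sum = 2.2000 + 3.6356 = 5.8356

5.84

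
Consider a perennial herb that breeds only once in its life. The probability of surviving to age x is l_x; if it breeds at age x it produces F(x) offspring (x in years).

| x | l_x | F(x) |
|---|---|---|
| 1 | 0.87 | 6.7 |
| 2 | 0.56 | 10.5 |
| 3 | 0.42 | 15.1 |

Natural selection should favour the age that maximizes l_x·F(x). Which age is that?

Expected offspring if breeding at age x = l_x × F(x):
  age 1: 0.87 × 6.7 = 5.829
  age 2: 0.56 × 10.5 = 5.880
  age 3: 0.42 × 15.1 = 6.342
Maximum at age 3 (6.342).

3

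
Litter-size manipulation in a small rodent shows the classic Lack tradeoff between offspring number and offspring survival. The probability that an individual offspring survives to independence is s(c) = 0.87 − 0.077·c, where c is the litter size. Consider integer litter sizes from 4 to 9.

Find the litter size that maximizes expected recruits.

Expected recruits = c × s(c):
  c=4: 4 × 0.562 = 2.248
  c=5: 5 × 0.485 = 2.425
  c=6: 6 × 0.408 = 2.448
  c=7: 7 × 0.331 = 2.317
  c=8: 8 × 0.254 = 2.032
  c=9: 9 × 0.177 = 1.593
Maximum at c = 6 (2.448 recruits).

6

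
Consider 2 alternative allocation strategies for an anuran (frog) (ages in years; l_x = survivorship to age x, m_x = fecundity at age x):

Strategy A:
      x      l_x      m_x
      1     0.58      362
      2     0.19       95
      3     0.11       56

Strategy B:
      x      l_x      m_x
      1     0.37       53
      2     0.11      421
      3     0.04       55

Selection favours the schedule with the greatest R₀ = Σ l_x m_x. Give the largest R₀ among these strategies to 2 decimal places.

Strategy A: R₀ = 0.58×362 + 0.19×95 + 0.11×56 = 234.1700
Strategy B: R₀ = 0.37×53 + 0.11×421 + 0.04×55 = 68.1200
Highest R₀: strategy A with 234.1700.

234.17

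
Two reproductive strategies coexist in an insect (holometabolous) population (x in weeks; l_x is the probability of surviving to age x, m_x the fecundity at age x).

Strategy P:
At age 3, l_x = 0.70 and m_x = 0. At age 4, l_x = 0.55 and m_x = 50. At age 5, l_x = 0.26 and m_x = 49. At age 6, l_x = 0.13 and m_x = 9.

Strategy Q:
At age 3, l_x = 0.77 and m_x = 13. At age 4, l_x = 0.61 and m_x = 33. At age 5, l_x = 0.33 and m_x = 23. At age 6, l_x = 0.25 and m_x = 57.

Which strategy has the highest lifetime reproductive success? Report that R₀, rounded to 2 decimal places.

51.98

Strategy P: R₀ = 0.70×0 + 0.55×50 + 0.26×49 + 0.13×9 = 41.4100
Strategy Q: R₀ = 0.77×13 + 0.61×33 + 0.33×23 + 0.25×57 = 51.9800
Highest R₀: strategy Q with 51.9800.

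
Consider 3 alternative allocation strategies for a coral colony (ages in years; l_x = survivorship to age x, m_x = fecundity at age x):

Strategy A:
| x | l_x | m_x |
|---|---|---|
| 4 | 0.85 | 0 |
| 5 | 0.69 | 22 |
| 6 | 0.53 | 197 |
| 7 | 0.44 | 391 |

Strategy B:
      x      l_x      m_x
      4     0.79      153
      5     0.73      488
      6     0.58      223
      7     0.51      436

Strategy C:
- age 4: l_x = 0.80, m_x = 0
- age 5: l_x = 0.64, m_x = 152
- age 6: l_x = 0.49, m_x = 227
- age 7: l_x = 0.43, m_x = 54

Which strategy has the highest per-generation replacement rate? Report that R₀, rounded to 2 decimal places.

828.81

Strategy A: R₀ = 0.85×0 + 0.69×22 + 0.53×197 + 0.44×391 = 291.6300
Strategy B: R₀ = 0.79×153 + 0.73×488 + 0.58×223 + 0.51×436 = 828.8100
Strategy C: R₀ = 0.80×0 + 0.64×152 + 0.49×227 + 0.43×54 = 231.7300
Highest R₀: strategy B with 828.8100.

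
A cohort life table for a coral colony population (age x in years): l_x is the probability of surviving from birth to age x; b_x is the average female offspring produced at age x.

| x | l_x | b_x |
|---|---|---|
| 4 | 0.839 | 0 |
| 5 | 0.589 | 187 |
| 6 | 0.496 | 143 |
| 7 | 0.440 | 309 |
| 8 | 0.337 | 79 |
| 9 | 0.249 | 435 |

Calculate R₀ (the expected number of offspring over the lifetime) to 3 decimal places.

R₀ = Σ l_x b_x:
  age 4: 0.839 × 0 = 0.0000
  age 5: 0.589 × 187 = 110.1430
  age 6: 0.496 × 143 = 70.9280
  age 7: 0.440 × 309 = 135.9600
  age 8: 0.337 × 79 = 26.6230
  age 9: 0.249 × 435 = 108.3150
R₀ = 0.0000 + 110.1430 + 70.9280 + 135.9600 + 26.6230 + 108.3150 = 451.9690

451.969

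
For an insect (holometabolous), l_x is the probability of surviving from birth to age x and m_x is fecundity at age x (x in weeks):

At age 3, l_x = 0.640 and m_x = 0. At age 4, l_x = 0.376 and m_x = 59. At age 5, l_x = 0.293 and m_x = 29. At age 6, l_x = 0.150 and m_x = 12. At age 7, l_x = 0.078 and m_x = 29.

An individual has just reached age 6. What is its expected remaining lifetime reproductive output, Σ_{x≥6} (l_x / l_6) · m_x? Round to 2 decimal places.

l_6 = 0.150. Conditional survival from age 6 to x is l_x / l_6.
  x=6: (0.150/0.150) × 12 = 12.0000
  x=7: (0.078/0.150) × 29 = 15.0800
Sum = 12.0000 + 15.0800 = 27.0800

27.08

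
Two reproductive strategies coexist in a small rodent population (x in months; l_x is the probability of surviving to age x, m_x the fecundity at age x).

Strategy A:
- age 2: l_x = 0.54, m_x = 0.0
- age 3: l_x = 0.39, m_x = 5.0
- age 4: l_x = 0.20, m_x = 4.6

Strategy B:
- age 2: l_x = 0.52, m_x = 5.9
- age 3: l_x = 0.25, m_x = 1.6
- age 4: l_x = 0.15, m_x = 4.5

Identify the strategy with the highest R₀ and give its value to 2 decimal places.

4.14

Strategy A: R₀ = 0.54×0.0 + 0.39×5.0 + 0.20×4.6 = 2.8700
Strategy B: R₀ = 0.52×5.9 + 0.25×1.6 + 0.15×4.5 = 4.1430
Highest R₀: strategy B with 4.1430.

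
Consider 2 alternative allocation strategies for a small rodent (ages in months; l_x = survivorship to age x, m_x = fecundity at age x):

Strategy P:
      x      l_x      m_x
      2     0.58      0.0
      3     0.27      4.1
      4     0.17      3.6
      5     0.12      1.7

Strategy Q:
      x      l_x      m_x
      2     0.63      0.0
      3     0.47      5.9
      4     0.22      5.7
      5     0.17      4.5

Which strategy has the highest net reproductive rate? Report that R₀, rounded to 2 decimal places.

Strategy P: R₀ = 0.58×0.0 + 0.27×4.1 + 0.17×3.6 + 0.12×1.7 = 1.9230
Strategy Q: R₀ = 0.63×0.0 + 0.47×5.9 + 0.22×5.7 + 0.17×4.5 = 4.7920
Highest R₀: strategy Q with 4.7920.

4.79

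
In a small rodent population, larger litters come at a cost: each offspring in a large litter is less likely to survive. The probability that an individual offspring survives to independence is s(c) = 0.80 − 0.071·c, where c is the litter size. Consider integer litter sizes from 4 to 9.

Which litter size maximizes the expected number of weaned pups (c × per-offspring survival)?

Expected weaned pups = c × s(c):
  c=4: 4 × 0.516 = 2.064
  c=5: 5 × 0.445 = 2.225
  c=6: 6 × 0.374 = 2.244
  c=7: 7 × 0.303 = 2.121
  c=8: 8 × 0.232 = 1.856
  c=9: 9 × 0.161 = 1.449
Maximum at c = 6 (2.244 weaned pups).

6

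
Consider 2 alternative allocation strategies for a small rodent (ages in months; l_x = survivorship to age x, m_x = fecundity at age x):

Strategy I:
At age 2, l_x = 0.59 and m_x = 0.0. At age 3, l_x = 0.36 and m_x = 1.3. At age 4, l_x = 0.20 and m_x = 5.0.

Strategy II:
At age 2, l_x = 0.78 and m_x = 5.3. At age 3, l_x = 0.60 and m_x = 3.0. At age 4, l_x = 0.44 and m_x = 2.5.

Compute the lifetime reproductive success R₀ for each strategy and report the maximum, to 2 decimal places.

7.03

Strategy I: R₀ = 0.59×0.0 + 0.36×1.3 + 0.20×5.0 = 1.4680
Strategy II: R₀ = 0.78×5.3 + 0.60×3.0 + 0.44×2.5 = 7.0340
Highest R₀: strategy II with 7.0340.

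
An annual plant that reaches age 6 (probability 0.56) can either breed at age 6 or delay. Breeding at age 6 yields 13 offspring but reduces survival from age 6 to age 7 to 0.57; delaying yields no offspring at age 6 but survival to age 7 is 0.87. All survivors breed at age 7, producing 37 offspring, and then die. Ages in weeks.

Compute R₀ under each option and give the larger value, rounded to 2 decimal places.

19.09

breed at age 6: R₀ = 0.56 × (13 + 0.57 × 37) = 0.56 × 34.0900 = 19.0904
delay to age 7: R₀ = 0.56 × (0.87 × 37) = 0.56 × 32.1900 = 18.0264
Higher: breed at age 6 (19.0904).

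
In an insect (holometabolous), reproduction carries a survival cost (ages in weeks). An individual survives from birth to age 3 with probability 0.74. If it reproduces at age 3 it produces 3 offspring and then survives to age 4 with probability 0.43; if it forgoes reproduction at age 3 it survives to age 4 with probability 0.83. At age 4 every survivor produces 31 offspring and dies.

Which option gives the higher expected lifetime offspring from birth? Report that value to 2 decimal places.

19.04

breed at age 3: R₀ = 0.74 × (3 + 0.43 × 31) = 0.74 × 16.3300 = 12.0842
delay to age 4: R₀ = 0.74 × (0.83 × 31) = 0.74 × 25.7300 = 19.0402
Higher: delay to age 4 (19.0402).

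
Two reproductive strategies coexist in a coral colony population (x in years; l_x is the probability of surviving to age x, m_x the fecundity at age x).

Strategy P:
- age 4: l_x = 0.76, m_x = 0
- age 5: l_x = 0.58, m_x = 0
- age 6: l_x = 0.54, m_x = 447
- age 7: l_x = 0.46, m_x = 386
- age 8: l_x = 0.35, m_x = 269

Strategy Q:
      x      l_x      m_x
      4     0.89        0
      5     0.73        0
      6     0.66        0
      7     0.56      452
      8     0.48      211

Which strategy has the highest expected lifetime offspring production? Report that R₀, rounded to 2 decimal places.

513.09

Strategy P: R₀ = 0.76×0 + 0.58×0 + 0.54×447 + 0.46×386 + 0.35×269 = 513.0900
Strategy Q: R₀ = 0.89×0 + 0.73×0 + 0.66×0 + 0.56×452 + 0.48×211 = 354.4000
Highest R₀: strategy P with 513.0900.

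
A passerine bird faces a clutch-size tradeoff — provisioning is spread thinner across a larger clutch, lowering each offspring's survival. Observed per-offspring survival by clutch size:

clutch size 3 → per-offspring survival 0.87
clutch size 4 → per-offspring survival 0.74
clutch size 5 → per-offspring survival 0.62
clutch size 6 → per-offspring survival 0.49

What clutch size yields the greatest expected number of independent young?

5

Expected independent young = c × s(c):
  c=3: 3 × 0.87 = 2.610
  c=4: 4 × 0.74 = 2.960
  c=5: 5 × 0.62 = 3.100
  c=6: 6 × 0.49 = 2.940
Maximum at c = 5 (3.100 independent young).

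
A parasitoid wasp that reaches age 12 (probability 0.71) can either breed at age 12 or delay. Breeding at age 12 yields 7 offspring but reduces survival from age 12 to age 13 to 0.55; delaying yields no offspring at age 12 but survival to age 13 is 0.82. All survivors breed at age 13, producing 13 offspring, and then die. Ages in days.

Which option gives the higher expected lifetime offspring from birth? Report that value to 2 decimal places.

breed at age 12: R₀ = 0.71 × (7 + 0.55 × 13) = 0.71 × 14.1500 = 10.0465
delay to age 13: R₀ = 0.71 × (0.82 × 13) = 0.71 × 10.6600 = 7.5686
Higher: breed at age 12 (10.0465).

10.05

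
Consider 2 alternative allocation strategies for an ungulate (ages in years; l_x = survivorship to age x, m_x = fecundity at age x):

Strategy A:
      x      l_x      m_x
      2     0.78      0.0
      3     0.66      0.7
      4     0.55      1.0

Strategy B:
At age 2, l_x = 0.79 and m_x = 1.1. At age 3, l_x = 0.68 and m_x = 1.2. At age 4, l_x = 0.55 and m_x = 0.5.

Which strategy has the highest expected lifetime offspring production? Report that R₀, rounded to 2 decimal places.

Strategy A: R₀ = 0.78×0.0 + 0.66×0.7 + 0.55×1.0 = 1.0120
Strategy B: R₀ = 0.79×1.1 + 0.68×1.2 + 0.55×0.5 = 1.9600
Highest R₀: strategy B with 1.9600.

1.96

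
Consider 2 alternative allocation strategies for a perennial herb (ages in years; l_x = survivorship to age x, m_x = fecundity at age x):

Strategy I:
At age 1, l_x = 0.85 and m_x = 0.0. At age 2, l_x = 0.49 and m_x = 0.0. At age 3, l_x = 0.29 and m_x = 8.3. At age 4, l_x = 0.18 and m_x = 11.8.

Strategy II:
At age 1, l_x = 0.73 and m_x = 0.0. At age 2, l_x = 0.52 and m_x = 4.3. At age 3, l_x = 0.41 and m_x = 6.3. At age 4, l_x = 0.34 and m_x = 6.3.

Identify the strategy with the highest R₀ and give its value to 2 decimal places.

6.96

Strategy I: R₀ = 0.85×0.0 + 0.49×0.0 + 0.29×8.3 + 0.18×11.8 = 4.5310
Strategy II: R₀ = 0.73×0.0 + 0.52×4.3 + 0.41×6.3 + 0.34×6.3 = 6.9610
Highest R₀: strategy II with 6.9610.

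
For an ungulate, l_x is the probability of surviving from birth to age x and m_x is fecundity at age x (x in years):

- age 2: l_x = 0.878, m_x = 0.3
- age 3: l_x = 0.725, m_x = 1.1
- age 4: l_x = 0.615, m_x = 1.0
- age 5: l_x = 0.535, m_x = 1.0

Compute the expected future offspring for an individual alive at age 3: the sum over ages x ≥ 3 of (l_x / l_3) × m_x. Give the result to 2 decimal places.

2.69

l_3 = 0.725. Conditional survival from age 3 to x is l_x / l_3.
  x=3: (0.725/0.725) × 1.1 = 1.1000
  x=4: (0.615/0.725) × 1.0 = 0.8483
  x=5: (0.535/0.725) × 1.0 = 0.7379
Sum = 1.1000 + 0.8483 + 0.7379 = 2.6862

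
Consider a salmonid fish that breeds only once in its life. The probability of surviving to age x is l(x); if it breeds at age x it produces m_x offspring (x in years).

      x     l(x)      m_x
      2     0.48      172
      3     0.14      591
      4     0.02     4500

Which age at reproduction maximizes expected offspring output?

4

Expected offspring if breeding at age x = l(x) × m_x:
  age 2: 0.48 × 172 = 82.560
  age 3: 0.14 × 591 = 82.740
  age 4: 0.02 × 4500 = 90.000
Maximum at age 4 (90.000).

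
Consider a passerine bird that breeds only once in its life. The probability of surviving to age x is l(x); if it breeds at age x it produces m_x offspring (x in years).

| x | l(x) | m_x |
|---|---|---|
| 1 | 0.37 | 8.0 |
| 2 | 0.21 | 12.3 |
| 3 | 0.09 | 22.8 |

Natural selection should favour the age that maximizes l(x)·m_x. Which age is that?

1

Expected offspring if breeding at age x = l(x) × m_x:
  age 1: 0.37 × 8.0 = 2.960
  age 2: 0.21 × 12.3 = 2.583
  age 3: 0.09 × 22.8 = 2.052
Maximum at age 1 (2.960).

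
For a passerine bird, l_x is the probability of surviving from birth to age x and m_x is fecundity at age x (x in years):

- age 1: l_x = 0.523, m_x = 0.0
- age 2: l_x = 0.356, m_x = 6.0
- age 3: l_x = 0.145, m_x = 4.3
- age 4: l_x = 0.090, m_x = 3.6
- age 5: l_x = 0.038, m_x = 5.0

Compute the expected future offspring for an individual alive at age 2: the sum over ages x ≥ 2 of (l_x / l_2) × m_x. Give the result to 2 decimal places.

l_2 = 0.356. Conditional survival from age 2 to x is l_x / l_2.
  x=2: (0.356/0.356) × 6.0 = 6.0000
  x=3: (0.145/0.356) × 4.3 = 1.7514
  x=4: (0.090/0.356) × 3.6 = 0.9101
  x=5: (0.038/0.356) × 5.0 = 0.5337
Sum = 6.0000 + 1.7514 + 0.9101 + 0.5337 = 9.1952

9.20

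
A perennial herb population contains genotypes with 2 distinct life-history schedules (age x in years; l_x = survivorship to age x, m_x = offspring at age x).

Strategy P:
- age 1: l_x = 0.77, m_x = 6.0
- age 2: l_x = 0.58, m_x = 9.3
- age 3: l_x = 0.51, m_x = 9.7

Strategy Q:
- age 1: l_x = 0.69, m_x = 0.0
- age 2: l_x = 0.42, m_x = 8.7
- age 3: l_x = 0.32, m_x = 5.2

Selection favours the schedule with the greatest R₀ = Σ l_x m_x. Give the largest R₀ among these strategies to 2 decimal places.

14.96

Strategy P: R₀ = 0.77×6.0 + 0.58×9.3 + 0.51×9.7 = 14.9610
Strategy Q: R₀ = 0.69×0.0 + 0.42×8.7 + 0.32×5.2 = 5.3180
Highest R₀: strategy P with 14.9610.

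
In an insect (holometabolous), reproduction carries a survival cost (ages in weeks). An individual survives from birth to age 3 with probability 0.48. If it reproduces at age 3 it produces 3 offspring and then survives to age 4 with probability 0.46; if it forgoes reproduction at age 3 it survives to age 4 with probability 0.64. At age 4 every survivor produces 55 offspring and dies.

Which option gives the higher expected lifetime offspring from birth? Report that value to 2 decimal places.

16.90

breed at age 3: R₀ = 0.48 × (3 + 0.46 × 55) = 0.48 × 28.3000 = 13.5840
delay to age 4: R₀ = 0.48 × (0.64 × 55) = 0.48 × 35.2000 = 16.8960
Higher: delay to age 4 (16.8960).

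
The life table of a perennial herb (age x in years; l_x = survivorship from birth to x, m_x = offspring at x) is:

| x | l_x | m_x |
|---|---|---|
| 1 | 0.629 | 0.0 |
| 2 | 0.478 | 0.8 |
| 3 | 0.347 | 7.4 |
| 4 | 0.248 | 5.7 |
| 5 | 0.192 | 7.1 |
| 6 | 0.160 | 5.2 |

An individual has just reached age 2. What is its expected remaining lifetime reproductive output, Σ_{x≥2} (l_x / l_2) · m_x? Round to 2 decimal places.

l_2 = 0.478. Conditional survival from age 2 to x is l_x / l_2.
  x=2: (0.478/0.478) × 0.8 = 0.8000
  x=3: (0.347/0.478) × 7.4 = 5.3720
  x=4: (0.248/0.478) × 5.7 = 2.9573
  x=5: (0.192/0.478) × 7.1 = 2.8519
  x=6: (0.160/0.478) × 5.2 = 1.7406
Sum = 0.8000 + 5.3720 + 2.9573 + 2.8519 + 1.7406 = 13.7218

13.72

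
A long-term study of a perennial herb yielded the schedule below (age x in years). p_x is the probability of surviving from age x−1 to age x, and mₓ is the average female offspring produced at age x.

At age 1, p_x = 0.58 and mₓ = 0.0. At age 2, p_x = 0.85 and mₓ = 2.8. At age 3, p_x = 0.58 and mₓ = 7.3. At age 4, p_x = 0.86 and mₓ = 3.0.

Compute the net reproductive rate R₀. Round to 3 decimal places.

4.205

Survivorship from birth: l_x = p_1·p_2·…·p_x.
  l_1 = 0.58000
  l_2 = 0.49300
  l_3 = 0.28594
  l_4 = 0.24591
R₀ = Σ l_x mₓ:
  age 1: 0.58000 × 0.0 = 0.0000
  age 2: 0.49300 × 2.8 = 1.3804
  age 3: 0.28594 × 7.3 = 2.0874
  age 4: 0.24591 × 3.0 = 0.7377
R₀ = 0.0000 + 1.3804 + 2.0874 + 0.7377 = 4.2055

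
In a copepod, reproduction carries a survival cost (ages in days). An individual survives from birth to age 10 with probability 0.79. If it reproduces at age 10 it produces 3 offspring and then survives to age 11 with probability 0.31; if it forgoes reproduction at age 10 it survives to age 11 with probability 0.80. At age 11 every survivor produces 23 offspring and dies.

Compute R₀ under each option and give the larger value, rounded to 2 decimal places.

breed at age 10: R₀ = 0.79 × (3 + 0.31 × 23) = 0.79 × 10.1300 = 8.0027
delay to age 11: R₀ = 0.79 × (0.80 × 23) = 0.79 × 18.4000 = 14.5360
Higher: delay to age 11 (14.5360).

14.54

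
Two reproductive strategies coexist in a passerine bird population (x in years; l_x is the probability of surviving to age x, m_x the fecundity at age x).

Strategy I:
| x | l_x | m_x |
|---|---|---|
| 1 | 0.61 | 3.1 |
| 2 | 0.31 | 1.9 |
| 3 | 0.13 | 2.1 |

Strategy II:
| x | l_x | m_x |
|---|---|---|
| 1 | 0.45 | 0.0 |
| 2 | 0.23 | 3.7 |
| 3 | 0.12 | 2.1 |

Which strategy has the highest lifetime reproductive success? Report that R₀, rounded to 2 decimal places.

2.75

Strategy I: R₀ = 0.61×3.1 + 0.31×1.9 + 0.13×2.1 = 2.7530
Strategy II: R₀ = 0.45×0.0 + 0.23×3.7 + 0.12×2.1 = 1.1030
Highest R₀: strategy I with 2.7530.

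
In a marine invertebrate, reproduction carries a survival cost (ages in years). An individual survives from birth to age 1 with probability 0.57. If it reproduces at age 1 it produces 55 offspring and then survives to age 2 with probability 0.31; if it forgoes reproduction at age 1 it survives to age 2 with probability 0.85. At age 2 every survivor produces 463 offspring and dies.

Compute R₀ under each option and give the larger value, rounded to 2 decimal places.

224.32

breed at age 1: R₀ = 0.57 × (55 + 0.31 × 463) = 0.57 × 198.5300 = 113.1621
delay to age 2: R₀ = 0.57 × (0.85 × 463) = 0.57 × 393.5500 = 224.3235
Higher: delay to age 2 (224.3235).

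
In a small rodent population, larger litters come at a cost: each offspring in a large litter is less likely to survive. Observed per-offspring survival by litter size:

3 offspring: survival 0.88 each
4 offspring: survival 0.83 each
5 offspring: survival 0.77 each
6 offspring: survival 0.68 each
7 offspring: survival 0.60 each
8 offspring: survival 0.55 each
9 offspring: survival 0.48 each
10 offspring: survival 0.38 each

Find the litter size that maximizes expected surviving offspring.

Expected surviving offspring = c × s(c):
  c=3: 3 × 0.88 = 2.640
  c=4: 4 × 0.83 = 3.320
  c=5: 5 × 0.77 = 3.850
  c=6: 6 × 0.68 = 4.080
  c=7: 7 × 0.60 = 4.200
  c=8: 8 × 0.55 = 4.400
  c=9: 9 × 0.48 = 4.320
  c=10: 10 × 0.38 = 3.800
Maximum at c = 8 (4.400 surviving offspring).

8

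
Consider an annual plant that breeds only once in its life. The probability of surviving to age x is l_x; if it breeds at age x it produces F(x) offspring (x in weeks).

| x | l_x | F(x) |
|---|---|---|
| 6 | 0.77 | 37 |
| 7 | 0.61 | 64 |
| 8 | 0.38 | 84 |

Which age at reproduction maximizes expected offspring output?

Expected offspring if breeding at age x = l_x × F(x):
  age 6: 0.77 × 37 = 28.490
  age 7: 0.61 × 64 = 39.040
  age 8: 0.38 × 84 = 31.920
Maximum at age 7 (39.040).

7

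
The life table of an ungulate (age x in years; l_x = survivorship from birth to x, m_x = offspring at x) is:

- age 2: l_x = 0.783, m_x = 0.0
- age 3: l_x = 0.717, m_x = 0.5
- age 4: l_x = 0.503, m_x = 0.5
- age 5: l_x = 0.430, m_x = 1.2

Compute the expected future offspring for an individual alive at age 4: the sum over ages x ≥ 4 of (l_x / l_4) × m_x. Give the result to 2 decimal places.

l_4 = 0.503. Conditional survival from age 4 to x is l_x / l_4.
  x=4: (0.503/0.503) × 0.5 = 0.5000
  x=5: (0.430/0.503) × 1.2 = 1.0258
Sum = 0.5000 + 1.0258 = 1.5258

1.53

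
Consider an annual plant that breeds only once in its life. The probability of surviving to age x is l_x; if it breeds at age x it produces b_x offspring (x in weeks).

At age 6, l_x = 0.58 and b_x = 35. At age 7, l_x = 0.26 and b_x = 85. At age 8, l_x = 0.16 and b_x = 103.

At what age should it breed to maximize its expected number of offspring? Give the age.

Expected offspring if breeding at age x = l_x × b_x:
  age 6: 0.58 × 35 = 20.300
  age 7: 0.26 × 85 = 22.100
  age 8: 0.16 × 103 = 16.480
Maximum at age 7 (22.100).

7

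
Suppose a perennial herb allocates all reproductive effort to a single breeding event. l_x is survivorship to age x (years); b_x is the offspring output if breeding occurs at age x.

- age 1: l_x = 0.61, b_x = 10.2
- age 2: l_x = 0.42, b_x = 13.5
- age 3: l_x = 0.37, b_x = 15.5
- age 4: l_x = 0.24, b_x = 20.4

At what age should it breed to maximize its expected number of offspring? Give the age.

Expected offspring if breeding at age x = l_x × b_x:
  age 1: 0.61 × 10.2 = 6.222
  age 2: 0.42 × 13.5 = 5.670
  age 3: 0.37 × 15.5 = 5.735
  age 4: 0.24 × 20.4 = 4.896
Maximum at age 1 (6.222).

1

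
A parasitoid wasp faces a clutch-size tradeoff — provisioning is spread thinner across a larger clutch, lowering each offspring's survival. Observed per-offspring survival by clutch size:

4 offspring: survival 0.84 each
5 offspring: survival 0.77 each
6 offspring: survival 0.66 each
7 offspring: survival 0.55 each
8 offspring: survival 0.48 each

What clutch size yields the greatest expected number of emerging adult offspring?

Expected emerging adult offspring = c × s(c):
  c=4: 4 × 0.84 = 3.360
  c=5: 5 × 0.77 = 3.850
  c=6: 6 × 0.66 = 3.960
  c=7: 7 × 0.55 = 3.850
  c=8: 8 × 0.48 = 3.840
Maximum at c = 6 (3.960 emerging adult offspring).

6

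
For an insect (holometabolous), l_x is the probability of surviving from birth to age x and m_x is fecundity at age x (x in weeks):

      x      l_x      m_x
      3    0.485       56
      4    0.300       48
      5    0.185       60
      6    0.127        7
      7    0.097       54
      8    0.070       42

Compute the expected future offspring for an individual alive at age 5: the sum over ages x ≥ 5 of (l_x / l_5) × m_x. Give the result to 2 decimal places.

l_5 = 0.185. Conditional survival from age 5 to x is l_x / l_5.
  x=5: (0.185/0.185) × 60 = 60.0000
  x=6: (0.127/0.185) × 7 = 4.8054
  x=7: (0.097/0.185) × 54 = 28.3135
  x=8: (0.070/0.185) × 42 = 15.8919
Sum = 60.0000 + 4.8054 + 28.3135 + 15.8919 = 109.0108

109.01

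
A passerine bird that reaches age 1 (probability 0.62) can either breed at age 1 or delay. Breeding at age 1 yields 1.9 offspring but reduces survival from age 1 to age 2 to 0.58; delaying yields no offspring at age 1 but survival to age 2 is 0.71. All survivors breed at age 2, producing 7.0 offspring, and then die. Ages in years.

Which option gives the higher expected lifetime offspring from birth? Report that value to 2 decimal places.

breed at age 1: R₀ = 0.62 × (1.9 + 0.58 × 7.0) = 0.62 × 5.9600 = 3.6952
delay to age 2: R₀ = 0.62 × (0.71 × 7.0) = 0.62 × 4.9700 = 3.0814
Higher: breed at age 1 (3.6952).

3.70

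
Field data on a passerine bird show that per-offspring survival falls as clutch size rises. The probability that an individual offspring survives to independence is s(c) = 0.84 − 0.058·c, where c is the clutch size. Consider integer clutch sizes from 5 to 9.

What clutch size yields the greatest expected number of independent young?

7

Expected independent young = c × s(c):
  c=5: 5 × 0.550 = 2.750
  c=6: 6 × 0.492 = 2.952
  c=7: 7 × 0.434 = 3.038
  c=8: 8 × 0.376 = 3.008
  c=9: 9 × 0.318 = 2.862
Maximum at c = 7 (3.038 independent young).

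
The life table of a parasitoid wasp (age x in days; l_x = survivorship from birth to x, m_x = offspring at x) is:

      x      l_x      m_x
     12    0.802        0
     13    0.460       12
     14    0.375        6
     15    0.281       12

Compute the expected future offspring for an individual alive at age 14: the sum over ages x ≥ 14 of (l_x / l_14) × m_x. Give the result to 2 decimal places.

l_14 = 0.375. Conditional survival from age 14 to x is l_x / l_14.
  x=14: (0.375/0.375) × 6 = 6.0000
  x=15: (0.281/0.375) × 12 = 8.9920
Sum = 6.0000 + 8.9920 = 14.9920

14.99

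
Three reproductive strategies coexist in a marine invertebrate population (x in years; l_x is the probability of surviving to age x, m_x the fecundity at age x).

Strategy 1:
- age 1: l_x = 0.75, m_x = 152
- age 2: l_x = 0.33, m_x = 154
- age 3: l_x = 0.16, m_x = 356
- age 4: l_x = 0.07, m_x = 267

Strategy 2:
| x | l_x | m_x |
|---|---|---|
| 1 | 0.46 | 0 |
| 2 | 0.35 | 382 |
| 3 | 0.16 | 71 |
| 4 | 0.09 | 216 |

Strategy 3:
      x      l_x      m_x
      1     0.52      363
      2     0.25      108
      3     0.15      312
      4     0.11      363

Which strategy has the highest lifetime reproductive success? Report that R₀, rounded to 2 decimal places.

Strategy 1: R₀ = 0.75×152 + 0.33×154 + 0.16×356 + 0.07×267 = 240.4700
Strategy 2: R₀ = 0.46×0 + 0.35×382 + 0.16×71 + 0.09×216 = 164.5000
Strategy 3: R₀ = 0.52×363 + 0.25×108 + 0.15×312 + 0.11×363 = 302.4900
Highest R₀: strategy 3 with 302.4900.

302.49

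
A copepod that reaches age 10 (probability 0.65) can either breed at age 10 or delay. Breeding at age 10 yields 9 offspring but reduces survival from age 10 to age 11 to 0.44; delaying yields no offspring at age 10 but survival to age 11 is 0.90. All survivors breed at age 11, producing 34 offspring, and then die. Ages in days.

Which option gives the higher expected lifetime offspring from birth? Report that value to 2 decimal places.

19.89

breed at age 10: R₀ = 0.65 × (9 + 0.44 × 34) = 0.65 × 23.9600 = 15.5740
delay to age 11: R₀ = 0.65 × (0.90 × 34) = 0.65 × 30.6000 = 19.8900
Higher: delay to age 11 (19.8900).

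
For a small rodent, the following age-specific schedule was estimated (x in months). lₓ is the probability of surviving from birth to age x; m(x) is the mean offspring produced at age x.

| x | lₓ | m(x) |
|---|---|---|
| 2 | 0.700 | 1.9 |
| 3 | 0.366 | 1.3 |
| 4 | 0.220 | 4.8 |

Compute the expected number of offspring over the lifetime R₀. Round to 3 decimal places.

R₀ = Σ lₓ m(x):
  age 2: 0.700 × 1.9 = 1.3300
  age 3: 0.366 × 1.3 = 0.4758
  age 4: 0.220 × 4.8 = 1.0560
R₀ = 1.3300 + 0.4758 + 1.0560 = 2.8618

2.862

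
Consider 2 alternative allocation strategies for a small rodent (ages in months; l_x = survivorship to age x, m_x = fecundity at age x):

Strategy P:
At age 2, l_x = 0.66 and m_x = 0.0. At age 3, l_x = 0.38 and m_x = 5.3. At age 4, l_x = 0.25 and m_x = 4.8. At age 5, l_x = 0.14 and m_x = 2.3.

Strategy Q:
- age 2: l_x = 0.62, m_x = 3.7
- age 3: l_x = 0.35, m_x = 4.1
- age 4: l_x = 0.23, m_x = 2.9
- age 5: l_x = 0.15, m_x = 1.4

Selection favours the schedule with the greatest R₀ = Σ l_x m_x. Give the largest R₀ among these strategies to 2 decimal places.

4.61

Strategy P: R₀ = 0.66×0.0 + 0.38×5.3 + 0.25×4.8 + 0.14×2.3 = 3.5360
Strategy Q: R₀ = 0.62×3.7 + 0.35×4.1 + 0.23×2.9 + 0.15×1.4 = 4.6060
Highest R₀: strategy Q with 4.6060.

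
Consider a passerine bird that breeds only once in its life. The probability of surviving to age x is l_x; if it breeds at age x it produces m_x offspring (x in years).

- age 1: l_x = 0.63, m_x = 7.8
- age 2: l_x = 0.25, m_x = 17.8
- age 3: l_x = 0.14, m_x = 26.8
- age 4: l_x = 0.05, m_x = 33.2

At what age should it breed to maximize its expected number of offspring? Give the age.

Expected offspring if breeding at age x = l_x × m_x:
  age 1: 0.63 × 7.8 = 4.914
  age 2: 0.25 × 17.8 = 4.450
  age 3: 0.14 × 26.8 = 3.752
  age 4: 0.05 × 33.2 = 1.660
Maximum at age 1 (4.914).

1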